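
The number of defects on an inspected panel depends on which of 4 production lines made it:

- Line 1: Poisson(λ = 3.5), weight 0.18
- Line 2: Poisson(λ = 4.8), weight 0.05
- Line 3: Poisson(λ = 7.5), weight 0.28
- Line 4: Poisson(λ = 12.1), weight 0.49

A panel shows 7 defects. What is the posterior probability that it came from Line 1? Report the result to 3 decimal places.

Posterior ∝ prior × likelihood, so P(k | x) ∝ P(Z=k) f_k(x); normalise over all components.
Evaluate each component's likelihood at the observed value:
  f_1 = e^(−3.5)·3.5^7/7! = 0.0385492
  f_2 = e^(−4.8)·4.8^7/7! = 0.0958616
  f_3 = e^(−7.5)·7.5^7/7! = 0.146484
  f_4 = e^(−12.1)·12.1^7/7! = 0.0418894
Multiply by the mixture weights:
  P(Z=1)·f_1 = 0.18 × 0.0385492 = 0.00693885
  P(Z=2)·f_2 = 0.05 × 0.0958616 = 0.00479308
  P(Z=3)·f_3 = 0.28 × 0.146484 = 0.0410155
  P(Z=4)·f_4 = 0.49 × 0.0418894 = 0.0205258
Sum: 0.00693885 + 0.00479308 + 0.0410155 + 0.0205258 = 0.0732732
Responsibility of Line 1: 0.00693885 / 0.0732732 ≈ 0.095

0.095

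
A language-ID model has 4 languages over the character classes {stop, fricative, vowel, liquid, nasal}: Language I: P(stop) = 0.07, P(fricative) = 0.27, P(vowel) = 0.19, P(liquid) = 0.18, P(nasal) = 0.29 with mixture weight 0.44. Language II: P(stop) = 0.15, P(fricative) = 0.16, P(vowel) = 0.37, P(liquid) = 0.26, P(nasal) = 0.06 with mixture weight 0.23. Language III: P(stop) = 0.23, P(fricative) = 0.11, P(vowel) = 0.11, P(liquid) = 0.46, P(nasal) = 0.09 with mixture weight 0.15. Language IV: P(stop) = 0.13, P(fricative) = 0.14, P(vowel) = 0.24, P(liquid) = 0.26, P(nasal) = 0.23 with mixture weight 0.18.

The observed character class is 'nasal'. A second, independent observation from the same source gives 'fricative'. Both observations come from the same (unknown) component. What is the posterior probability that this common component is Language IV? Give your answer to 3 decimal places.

0.132

Apply Bayes' rule: the posterior for each component is proportional to its prior times its likelihood at x.
Since both observations come from the same component, the likelihood for component k is f_k(x₁)·f_k(x₂).
  f_I = [P(nasal | comp) = 0.29] × [0.27] = 0.0783
  f_II = [P(nasal | comp) = 0.06] × [0.16] = 0.0096
  f_III = [P(nasal | comp) = 0.09] × [0.11] = 0.0099
  f_IV = [P(nasal | comp) = 0.23] × [0.14] = 0.0322
Weight by the priors:
  w_I·f_I = 0.44 × 0.0783 = 0.034452
  w_II·f_II = 0.23 × 0.0096 = 0.002208
  w_III·f_III = 0.15 × 0.0099 = 0.001485
  w_IV·f_IV = 0.18 × 0.0322 = 0.005796
Denominator: 0.034452 + 0.002208 + 0.001485 + 0.005796 = 0.043941
P(Language IV | data) ≈ 0.132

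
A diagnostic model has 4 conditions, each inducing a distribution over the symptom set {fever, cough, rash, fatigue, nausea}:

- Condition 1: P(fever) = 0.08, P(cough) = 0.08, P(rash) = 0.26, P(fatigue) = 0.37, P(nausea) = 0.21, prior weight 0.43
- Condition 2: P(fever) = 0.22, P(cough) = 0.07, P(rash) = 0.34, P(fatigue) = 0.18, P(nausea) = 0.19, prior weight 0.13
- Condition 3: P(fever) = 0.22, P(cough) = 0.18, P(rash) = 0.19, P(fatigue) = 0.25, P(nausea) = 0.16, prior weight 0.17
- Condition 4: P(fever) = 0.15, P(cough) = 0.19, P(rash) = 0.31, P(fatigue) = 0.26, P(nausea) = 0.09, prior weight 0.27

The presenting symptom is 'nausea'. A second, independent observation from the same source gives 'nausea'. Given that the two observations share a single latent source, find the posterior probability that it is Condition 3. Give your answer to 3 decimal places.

P(component k | x) = w_k·f_k(x) / marginal(x), where marginal(x) = Σ_j w_j·f_j(x).
Since both observations come from the same component, the likelihood for component k is f_k(x₁)·f_k(x₂).
  p_1 = [P(nausea | comp) = 0.21] × [0.21] = 0.0441
  p_2 = [P(nausea | comp) = 0.19] × [0.19] = 0.0361
  p_3 = [P(nausea | comp) = 0.16] × [0.16] = 0.0256
  p_4 = [P(nausea | comp) = 0.09] × [0.09] = 0.0081
Prior × likelihood for each component:
  w_1·p_1 = 0.43 × 0.0441 = 0.018963
  w_2·p_2 = 0.13 × 0.0361 = 0.004693
  w_3·p_3 = 0.17 × 0.0256 = 0.004352
  w_4·p_4 = 0.27 × 0.0081 = 0.002187
Normaliser: 0.018963 + 0.004693 + 0.004352 + 0.002187 = 0.030195
Responsibility of Condition 3: 0.004352 / 0.030195 ≈ 0.144

0.144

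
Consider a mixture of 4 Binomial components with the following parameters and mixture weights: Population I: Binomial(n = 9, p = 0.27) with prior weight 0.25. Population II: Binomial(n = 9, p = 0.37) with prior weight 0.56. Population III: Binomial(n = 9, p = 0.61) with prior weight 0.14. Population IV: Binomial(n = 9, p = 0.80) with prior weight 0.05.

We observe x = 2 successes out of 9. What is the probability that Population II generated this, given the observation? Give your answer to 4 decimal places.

0.5915

By Bayes' theorem, P(k | x) = w_k f_k(x) / Σ_j w_j f_j(x).
Component likelihoods at x = 2 successes out of 9:
  p_I = 0.289928
  p_II = 0.194129
  p_III = 0.0183829
  p_IV = 0.000294912
Weight by the priors:
  w_I·p_I = 0.25 × 0.289928 = 0.072482
  w_II·p_II = 0.56 × 0.194129 = 0.108712
  w_III·p_III = 0.14 × 0.0183829 = 0.00257361
  w_IV·p_IV = 0.05 × 0.000294912 = 1.47456e-05
Denominator: 0.072482 + 0.108712 + 0.00257361 + 1.47456e-05 = 0.183782
P(Population II | data) ≈ 0.5915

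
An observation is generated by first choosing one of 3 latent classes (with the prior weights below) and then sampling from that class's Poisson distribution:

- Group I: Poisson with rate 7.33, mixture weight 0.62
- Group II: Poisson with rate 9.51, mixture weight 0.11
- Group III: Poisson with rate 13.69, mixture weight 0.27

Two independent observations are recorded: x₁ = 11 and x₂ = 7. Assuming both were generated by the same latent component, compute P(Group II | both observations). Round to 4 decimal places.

By Bayes' theorem, P(k | x) = w_k f_k(x) / Σ_j w_j f_j(x).
Since both observations come from the same component, the likelihood for component k is f_k(x₁)·f_k(x₂).
  f_I = [0.0539026] × [0.147883] = 0.00797128
  f_II = [0.106829] × [0.103441] = 0.0110505
  f_III = [0.0899064] × [0.0202723] = 0.00182261
Weight by the priors:
  w_I·f_I = 0.62 × 0.00797128 = 0.00494219
  w_II·f_II = 0.11 × 0.0110505 = 0.00121556
  w_III·f_III = 0.27 × 0.00182261 = 0.000492104
Marginal: 0.00494219 + 0.00121556 + 0.000492104 = 0.00664985
So the posterior for Group II is 0.00121556 / 0.00664985 ≈ 0.1828.

0.1828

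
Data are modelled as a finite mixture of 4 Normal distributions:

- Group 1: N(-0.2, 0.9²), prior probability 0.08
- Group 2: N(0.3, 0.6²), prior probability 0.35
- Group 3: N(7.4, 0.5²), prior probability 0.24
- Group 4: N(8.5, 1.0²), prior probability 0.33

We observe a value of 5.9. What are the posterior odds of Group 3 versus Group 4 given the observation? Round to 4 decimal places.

0.4746

Posterior odds = (P(Z=i) f_i(x)) / (P(Z=j) f_j(x)); the normalising sum cancels.
Normal densities:
  f_1 = (1/(0.9·√(2π)))·exp(−(5.9−-0.2)²/(2·0.9²)) = 0.443269·exp(-22.96914) = 4.69136e-11
  f_2 = (1/(0.6·√(2π)))·exp(−(5.9−0.3)²/(2·0.6²)) = 0.664904·exp(-43.55556) = 8.06903e-20
  f_3 = (1/(0.5·√(2π)))·exp(−(5.9−7.4)²/(2·0.5²)) = 0.797885·exp(-4.50000) = 0.0088637
  f_4 = (1/(1.0·√(2π)))·exp(−(5.9−8.5)²/(2·1.0²)) = 0.398942·exp(-3.38000) = 0.013583
Posterior odds = (P(Z=3)·f_3) / (P(Z=4)·f_4) = (0.24·0.0088637) / (0.33·0.013583) = 0.00212729 / 0.00448238 ≈ 0.4746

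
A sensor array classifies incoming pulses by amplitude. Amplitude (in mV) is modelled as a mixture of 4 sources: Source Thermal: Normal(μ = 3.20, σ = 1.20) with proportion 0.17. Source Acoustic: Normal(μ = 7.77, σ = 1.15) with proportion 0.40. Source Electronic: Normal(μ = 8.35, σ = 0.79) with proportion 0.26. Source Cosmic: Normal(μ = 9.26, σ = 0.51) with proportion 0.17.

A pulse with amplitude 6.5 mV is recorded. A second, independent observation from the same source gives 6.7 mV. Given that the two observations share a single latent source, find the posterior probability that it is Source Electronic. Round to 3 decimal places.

By Bayes' theorem, P(k | x) = P(Z=k) f_k(x) / Σ_j P(Z=j) f_j(x).
Since both observations come from the same component, the likelihood for component k is f_k(x₁)·f_k(x₂).
  f_Thermal = [(1/(1.20·√(2π)))·exp(−(6.5−3.20)²/(2·1.20²)) = 0.332452·exp(-3.78125) = 0.00757797] × [0.00472573] = 3.58115e-05
  f_Acoustic = [(1/(1.15·√(2π)))·exp(−(6.5−7.77)²/(2·1.15²)) = 0.346906·exp(-0.60979) = 0.188531] × [0.225022] = 0.0424237
  f_Electronic = [(1/(0.79·√(2π)))·exp(−(6.5−8.35)²/(2·0.79²)) = 0.504990·exp(-2.74195) = 0.0325439] × [0.0570198] = 0.00185565
  f_Cosmic = [(1/(0.51·√(2π)))·exp(−(6.5−9.26)²/(2·0.51²)) = 0.782240·exp(-14.64360) = 3.41748e-07] × [2.64239e-06] = 9.03032e-13
Unnormalised posteriors:
  P(Z=Thermal)·f_Thermal = 0.17 × 3.58115e-05 = 6.08795e-06
  P(Z=Acoustic)·f_Acoustic = 0.40 × 0.0424237 = 0.0169695
  P(Z=Electronic)·f_Electronic = 0.26 × 0.00185565 = 0.000482468
  P(Z=Cosmic)·f_Cosmic = 0.17 × 9.03032e-13 = 1.53515e-13
Sum: 6.08795e-06 + 0.0169695 + 0.000482468 + 1.53515e-13 = 0.017458
So the posterior for Source Electronic is 0.000482468 / 0.017458 ≈ 0.028.

0.028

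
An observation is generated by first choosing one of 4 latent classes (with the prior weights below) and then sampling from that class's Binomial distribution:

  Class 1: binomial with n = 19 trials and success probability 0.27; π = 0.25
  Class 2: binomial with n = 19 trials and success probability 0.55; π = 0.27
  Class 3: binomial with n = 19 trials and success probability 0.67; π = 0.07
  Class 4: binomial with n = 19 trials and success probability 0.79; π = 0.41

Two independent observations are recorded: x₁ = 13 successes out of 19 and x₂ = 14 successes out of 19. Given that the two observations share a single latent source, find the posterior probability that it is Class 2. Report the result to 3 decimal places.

Apply Bayes' rule: the posterior for each component is proportional to its prior times its likelihood at x.
Since both observations come from the same component, the likelihood for component k is f_k(x₁)·f_k(x₂).
  f_1 = [0.000166398] × [2.63762e-05] = 4.38894e-09
  f_2 = [0.0949449] × [0.0497331] = 0.0047219
  f_3 = [0.192105] × [0.167156] = 0.0321114
  f_4 = [0.10863] × [0.175138] = 0.0190253
Weight by the priors:
  π_1·f_1 = 0.25 × 4.38894e-09 = 1.09724e-09
  π_2·f_2 = 0.27 × 0.0047219 = 0.00127491
  π_3·f_3 = 0.07 × 0.0321114 = 0.0022478
  π_4·f_4 = 0.41 × 0.0190253 = 0.00780036
Denominator: 1.09724e-09 + 0.00127491 + 0.0022478 + 0.00780036 = 0.0113231
P(Class 2 | x₁, x₂) = 0.00127491 / 0.0113231 ≈ 0.113

0.113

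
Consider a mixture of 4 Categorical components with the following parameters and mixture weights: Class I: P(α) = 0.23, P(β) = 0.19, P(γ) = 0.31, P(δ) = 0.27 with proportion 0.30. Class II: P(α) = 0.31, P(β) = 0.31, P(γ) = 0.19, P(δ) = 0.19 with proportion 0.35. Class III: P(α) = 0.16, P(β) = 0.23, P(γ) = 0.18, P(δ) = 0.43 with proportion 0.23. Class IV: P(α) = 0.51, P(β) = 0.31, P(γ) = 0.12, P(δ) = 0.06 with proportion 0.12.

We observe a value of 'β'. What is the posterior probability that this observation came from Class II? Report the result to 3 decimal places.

0.424

P(component k | x) = w_k·f_k(x) / marginal(x), where marginal(x) = Σ_j w_j·f_j(x).
Categorical probabilities:
  L_I = 0.19
  L_II = 0.31
  L_III = 0.23
  L_IV = 0.31
Weight by the priors:
  w_I·L_I = 0.30 × 0.19 = 0.057
  w_II·L_II = 0.35 × 0.31 = 0.1085
  w_III·L_III = 0.23 × 0.23 = 0.0529
  w_IV·L_IV = 0.12 × 0.31 = 0.0372
Evidence: 0.057 + 0.1085 + 0.0529 + 0.0372 = 0.2556
Responsibility of Class II: 0.1085 / 0.2556 ≈ 0.424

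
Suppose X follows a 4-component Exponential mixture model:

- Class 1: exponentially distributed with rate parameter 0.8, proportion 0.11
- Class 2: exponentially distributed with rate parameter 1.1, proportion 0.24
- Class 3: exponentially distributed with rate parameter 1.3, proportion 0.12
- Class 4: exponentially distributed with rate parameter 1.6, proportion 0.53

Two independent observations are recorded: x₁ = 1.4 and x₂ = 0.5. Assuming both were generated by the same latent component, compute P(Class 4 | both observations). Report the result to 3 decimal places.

0.487

P(component k | x) = P(Z=k)·f_k(x) / marginal(x), where marginal(x) = Σ_j P(Z=j)·f_j(x).
Since both observations come from the same component, the likelihood for component k is f_k(x₁)·f_k(x₂).
  L_1 = [0.261024] × [0.536256] = 0.139976
  L_2 = [0.235819] × [0.634645] = 0.149661
  L_3 = [0.210633] × [0.67866] = 0.142948
  L_4 = [0.170334] × [0.718926] = 0.122457
Multiply by the mixture weights:
  P(Z=1)·L_1 = 0.11 × 0.139976 = 0.0153973
  P(Z=2)·L_2 = 0.24 × 0.149661 = 0.0359187
  P(Z=3)·L_3 = 0.12 × 0.142948 = 0.0171538
  P(Z=4)·L_4 = 0.53 × 0.122457 = 0.0649024
Sum: 0.0153973 + 0.0359187 + 0.0171538 + 0.0649024 = 0.133372
Responsibility of Class 4: 0.0649024 / 0.133372 ≈ 0.487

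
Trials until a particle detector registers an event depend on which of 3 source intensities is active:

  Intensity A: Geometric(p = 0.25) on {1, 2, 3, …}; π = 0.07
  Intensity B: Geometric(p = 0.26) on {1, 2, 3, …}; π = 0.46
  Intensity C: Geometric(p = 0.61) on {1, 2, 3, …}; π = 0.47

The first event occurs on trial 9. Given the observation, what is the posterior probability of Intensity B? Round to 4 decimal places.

The responsibility of component k is π_k f_k(x) divided by Σ_j π_j f_j(x).
Geometric probabilities:
  L_A = 0.0250282
  L_B = 0.0233791
  L_C = 0.000326473
Unnormalised posteriors:
  π_A·L_A = 0.07 × 0.0250282 = 0.00175198
  π_B·L_B = 0.46 × 0.0233791 = 0.0107544
  π_C·L_C = 0.47 × 0.000326473 = 0.000153442
Normaliser: 0.00175198 + 0.0107544 + 0.000153442 = 0.0126598
P(Intensity B | the observation) ≈ 0.8495

0.8495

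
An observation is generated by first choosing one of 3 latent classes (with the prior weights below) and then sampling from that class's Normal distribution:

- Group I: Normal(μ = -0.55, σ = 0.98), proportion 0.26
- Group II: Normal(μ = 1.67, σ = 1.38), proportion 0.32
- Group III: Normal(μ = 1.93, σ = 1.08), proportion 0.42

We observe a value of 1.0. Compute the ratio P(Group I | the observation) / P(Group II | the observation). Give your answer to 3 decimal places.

0.369

Posterior odds = (P(Z=i) f_i(x)) / (P(Z=j) f_j(x)); the normalising sum cancels.
Evaluate each component's likelihood at the observed value:
  f_I = (1/(0.98·√(2π)))·exp(−(1.0−-0.55)²/(2·0.98²)) = 0.407084·exp(-1.25078) = 0.11654
  f_II = (1/(1.38·√(2π)))·exp(−(1.0−1.67)²/(2·1.38²)) = 0.289089·exp(-0.11786) = 0.256948
  f_III = (1/(1.08·√(2π)))·exp(−(1.0−1.93)²/(2·1.08²)) = 0.369391·exp(-0.37076) = 0.254958
Odds = (0.26/0.32) × (0.11654/0.256948) = 0.8125 × 0.453556 ≈ 0.369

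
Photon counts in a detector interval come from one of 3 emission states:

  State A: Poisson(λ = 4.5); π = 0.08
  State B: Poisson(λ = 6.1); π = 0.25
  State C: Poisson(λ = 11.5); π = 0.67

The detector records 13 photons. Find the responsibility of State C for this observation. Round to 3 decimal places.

0.978

Posterior ∝ prior × likelihood, so P(k | x) ∝ π_k f_k(x); normalise over all components.
Poisson probabilities:
  f_A = e^(−4.5)·4.5^13/13! = 0.00055355
  f_B = e^(−6.1)·6.1^13/13! = 0.00583192
  f_C = e^(−11.5)·11.5^13/13! = 0.100093
Weight by the priors:
  π_A·f_A = 0.08 × 0.00055355 = 4.4284e-05
  π_B·f_B = 0.25 × 0.00583192 = 0.00145798
  π_C·f_C = 0.67 × 0.100093 = 0.0670625
Sum: 4.4284e-05 + 0.00145798 + 0.0670625 = 0.0685648
So the posterior for State C is 0.0670625 / 0.0685648 ≈ 0.978.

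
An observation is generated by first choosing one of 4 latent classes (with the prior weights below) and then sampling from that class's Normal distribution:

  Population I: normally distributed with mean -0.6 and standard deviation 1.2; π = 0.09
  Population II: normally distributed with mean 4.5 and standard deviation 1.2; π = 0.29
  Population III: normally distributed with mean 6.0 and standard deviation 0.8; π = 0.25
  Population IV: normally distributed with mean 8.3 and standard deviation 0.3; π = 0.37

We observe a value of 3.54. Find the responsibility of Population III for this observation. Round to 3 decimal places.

0.015

Posterior ∝ prior × likelihood, so P(k | x) ∝ π_k f_k(x); normalise over all components.
Evaluate each component's likelihood at the observed value:
  f_I = (1/(1.2·√(2π)))·exp(−(3.54−-0.6)²/(2·1.2²)) = 0.332452·exp(-5.95125) = 0.000865234
  f_II = (1/(1.2·√(2π)))·exp(−(3.54−4.5)²/(2·1.2²)) = 0.332452·exp(-0.32000) = 0.24141
  f_III = (1/(0.8·√(2π)))·exp(−(3.54−6.0)²/(2·0.8²)) = 0.498678·exp(-4.72781) = 0.0044112
  f_IV = (1/(0.3·√(2π)))·exp(−(3.54−8.3)²/(2·0.3²)) = 1.329808·exp(-125.87556) = 2.8624e-55
Unnormalised posteriors:
  π_I·f_I = 0.09 × 0.000865234 = 7.78711e-05
  π_II·f_II = 0.29 × 0.24141 = 0.0700088
  π_III·f_III = 0.25 × 0.0044112 = 0.0011028
  π_IV·f_IV = 0.37 × 2.8624e-55 = 1.05909e-55
Evidence: 7.78711e-05 + 0.0700088 + 0.0011028 + 1.05909e-55 = 0.0711895
P(Population III | data) ≈ 0.015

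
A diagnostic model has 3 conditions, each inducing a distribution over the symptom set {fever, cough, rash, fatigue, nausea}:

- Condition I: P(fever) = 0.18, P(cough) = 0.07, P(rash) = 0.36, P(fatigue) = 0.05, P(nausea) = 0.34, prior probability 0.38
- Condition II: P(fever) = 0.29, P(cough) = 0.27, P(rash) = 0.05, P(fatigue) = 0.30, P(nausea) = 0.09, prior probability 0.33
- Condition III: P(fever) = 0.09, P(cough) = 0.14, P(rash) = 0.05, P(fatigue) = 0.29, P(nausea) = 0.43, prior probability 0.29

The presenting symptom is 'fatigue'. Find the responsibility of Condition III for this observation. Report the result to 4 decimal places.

0.4161

Apply Bayes' rule: the posterior for each component is proportional to its prior times its likelihood at x.
Categorical probabilities:
  L_I = 0.05
  L_II = 0.3
  L_III = 0.29
Unnormalised posteriors:
  w_I·L_I = 0.38 × 0.05 = 0.019
  w_II·L_II = 0.33 × 0.3 = 0.099
  w_III·L_III = 0.29 × 0.29 = 0.0841
Normaliser: 0.019 + 0.099 + 0.0841 = 0.2021
P(Condition III | data) ≈ 0.4161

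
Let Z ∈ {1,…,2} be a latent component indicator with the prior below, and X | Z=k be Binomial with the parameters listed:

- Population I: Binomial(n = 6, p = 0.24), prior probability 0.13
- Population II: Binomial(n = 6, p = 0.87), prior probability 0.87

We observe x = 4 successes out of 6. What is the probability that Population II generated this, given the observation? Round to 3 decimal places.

0.971

P(component k | x) = w_k·f_k(x) / marginal(x), where marginal(x) = Σ_j w_j·f_j(x).
Binomial probabilities:
  L_I = 0.0287451
  L_II = 0.14523
Multiply by the mixture weights:
  w_I·L_I = 0.13 × 0.0287451 = 0.00373686
  w_II·L_II = 0.87 × 0.14523 = 0.12635
Marginal: 0.00373686 + 0.12635 = 0.130087
P(Population II | the observation) = 0.12635 / 0.130087 ≈ 0.971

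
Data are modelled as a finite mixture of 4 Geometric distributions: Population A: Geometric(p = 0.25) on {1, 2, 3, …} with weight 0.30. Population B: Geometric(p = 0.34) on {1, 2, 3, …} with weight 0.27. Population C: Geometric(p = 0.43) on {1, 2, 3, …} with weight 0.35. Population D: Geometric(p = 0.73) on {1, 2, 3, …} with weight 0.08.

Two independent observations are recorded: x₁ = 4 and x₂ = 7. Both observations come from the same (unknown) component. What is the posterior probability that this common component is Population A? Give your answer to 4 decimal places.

By Bayes' theorem, P(k | x) = P(Z=k) f_k(x) / Σ_j P(Z=j) f_j(x).
Since both observations come from the same component, the likelihood for component k is f_k(x₁)·f_k(x₂).
  p_A = [0.25·(1−0.25)^3 = 0.25·0.421875 = 0.105469] × [0.0444946] = 0.00469279
  p_B = [0.34·(1−0.34)^3 = 0.34·0.287496 = 0.0977486] × [0.0281023] = 0.00274697
  p_C = [0.43·(1−0.43)^3 = 0.43·0.185193 = 0.079633] × [0.0147475] = 0.00117439
  p_D = [0.73·(1−0.73)^3 = 0.73·0.019683 = 0.0143686] × [0.000282817] = 4.06368e-06
Prior × likelihood for each component:
  P(Z=A)·p_A = 0.30 × 0.00469279 = 0.00140784
  P(Z=B)·p_B = 0.27 × 0.00274697 = 0.000741681
  P(Z=C)·p_C = 0.35 × 0.00117439 = 0.000411035
  P(Z=D)·p_D = 0.08 × 4.06368e-06 = 3.25094e-07
Marginal: 0.00140784 + 0.000741681 + 0.000411035 + 3.25094e-07 = 0.00256088
P(Population A | x) ≈ 0.5497

0.5497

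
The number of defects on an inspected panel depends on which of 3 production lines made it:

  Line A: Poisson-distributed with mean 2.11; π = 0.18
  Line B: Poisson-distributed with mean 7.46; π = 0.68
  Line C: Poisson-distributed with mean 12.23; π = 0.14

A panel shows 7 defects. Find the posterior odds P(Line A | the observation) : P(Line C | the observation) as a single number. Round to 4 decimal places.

0.1453

The posterior odds equal the prior odds times the likelihood ratio: (P(Z=i)/P(Z=j))·(f_i(x)/f_j(x)).
Poisson probabilities:
  f_A = e^(−2.11)·2.11^7/7! = 0.00447904
  f_B = e^(−7.46)·7.46^7/7! = 0.14686
  f_C = e^(−12.23)·12.23^7/7! = 0.03964
Odds = (0.18/0.14) × (0.00447904/0.03964) = 1.28571 × 0.112993 ≈ 0.1453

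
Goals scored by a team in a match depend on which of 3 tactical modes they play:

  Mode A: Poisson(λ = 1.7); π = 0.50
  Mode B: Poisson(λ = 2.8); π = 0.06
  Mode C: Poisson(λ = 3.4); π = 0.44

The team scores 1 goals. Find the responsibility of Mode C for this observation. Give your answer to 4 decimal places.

The responsibility of component k is π_k f_k(x) divided by Σ_j π_j f_j(x).
Evaluate each component's likelihood at the observed value:
  p_A = e^(−1.7)·1.7^1/1! = 0.310562
  p_B = e^(−2.8)·2.8^1/1! = 0.170268
  p_C = e^(−3.4)·3.4^1/1! = 0.113469
Weight by the priors:
  π_A·p_A = 0.50 × 0.310562 = 0.155281
  π_B·p_B = 0.06 × 0.170268 = 0.0102161
  π_C·p_C = 0.44 × 0.113469 = 0.0499264
Marginal: 0.155281 + 0.0102161 + 0.0499264 = 0.215423
Responsibility of Mode C: 0.0499264 / 0.215423 ≈ 0.2318

0.2318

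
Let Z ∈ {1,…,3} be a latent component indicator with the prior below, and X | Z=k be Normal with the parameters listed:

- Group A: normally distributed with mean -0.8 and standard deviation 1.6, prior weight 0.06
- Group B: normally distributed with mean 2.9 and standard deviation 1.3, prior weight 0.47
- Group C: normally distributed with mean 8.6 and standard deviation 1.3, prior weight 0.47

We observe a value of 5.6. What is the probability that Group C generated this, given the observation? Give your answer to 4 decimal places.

P(component k | x) = π_k·f_k(x) / marginal(x), where marginal(x) = Σ_j π_j·f_j(x).
Component likelihoods at x = 5.6:
  f_A = (1/(1.6·√(2π)))·exp(−(5.6−-0.8)²/(2·1.6²)) = 0.249339·exp(-8.00000) = 8.36439e-05
  f_B = (1/(1.3·√(2π)))·exp(−(5.6−2.9)²/(2·1.3²)) = 0.306879·exp(-2.15680) = 0.0355041
  f_C = (1/(1.3·√(2π)))·exp(−(5.6−8.6)²/(2·1.3²)) = 0.306879·exp(-2.66272) = 0.0214073
Weight by the priors:
  π_A·f_A = 0.06 × 8.36439e-05 = 5.01863e-06
  π_B·f_B = 0.47 × 0.0355041 = 0.0166869
  π_C·f_C = 0.47 × 0.0214073 = 0.0100614
Sum: 5.01863e-06 + 0.0166869 + 0.0100614 = 0.0267534
Responsibility of Group C: 0.0100614 / 0.0267534 ≈ 0.3761

0.3761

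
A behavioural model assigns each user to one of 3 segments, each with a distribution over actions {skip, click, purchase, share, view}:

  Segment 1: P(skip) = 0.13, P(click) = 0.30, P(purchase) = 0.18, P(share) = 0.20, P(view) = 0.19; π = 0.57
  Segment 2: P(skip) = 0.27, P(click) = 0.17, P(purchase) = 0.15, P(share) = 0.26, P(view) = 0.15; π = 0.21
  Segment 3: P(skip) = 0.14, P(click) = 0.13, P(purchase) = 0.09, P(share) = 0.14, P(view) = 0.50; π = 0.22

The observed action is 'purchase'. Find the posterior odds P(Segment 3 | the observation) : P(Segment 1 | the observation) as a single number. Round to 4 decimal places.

Posterior odds = (P(Z=i) f_i(x)) / (P(Z=j) f_j(x)); the normalising sum cancels.
Evaluate each component's likelihood at the observed value:
  p_1 = P(purchase | comp) = 0.18
  p_2 = P(purchase | comp) = 0.15
  p_3 = P(purchase | comp) = 0.09
0.0198 / 0.1026 ≈ 0.1930

0.1930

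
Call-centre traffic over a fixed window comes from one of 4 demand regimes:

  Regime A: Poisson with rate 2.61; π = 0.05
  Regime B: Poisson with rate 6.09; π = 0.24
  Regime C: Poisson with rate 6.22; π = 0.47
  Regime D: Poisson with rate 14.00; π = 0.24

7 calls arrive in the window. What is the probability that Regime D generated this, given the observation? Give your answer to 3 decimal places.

By Bayes' theorem, P(k | x) = π_k f_k(x) / Σ_j π_j f_j(x).
Poisson probabilities:
  L_A = e^(−2.61)·2.61^7/7! = 0.0120377
  L_B = e^(−6.09)·6.09^7/7! = 0.139649
  L_C = e^(−6.22)·6.22^7/7! = 0.142164
  L_D = e^(−14.00)·14.00^7/7! = 0.0173917
Weight by the priors:
  π_A·L_A = 0.05 × 0.0120377 = 0.000601886
  π_B·L_B = 0.24 × 0.139649 = 0.0335157
  π_C·L_C = 0.47 × 0.142164 = 0.0668172
  π_D·L_D = 0.24 × 0.0173917 = 0.00417402
Sum: 0.000601886 + 0.0335157 + 0.0668172 + 0.00417402 = 0.105109
Responsibility of Regime D: 0.00417402 / 0.105109 ≈ 0.040

0.040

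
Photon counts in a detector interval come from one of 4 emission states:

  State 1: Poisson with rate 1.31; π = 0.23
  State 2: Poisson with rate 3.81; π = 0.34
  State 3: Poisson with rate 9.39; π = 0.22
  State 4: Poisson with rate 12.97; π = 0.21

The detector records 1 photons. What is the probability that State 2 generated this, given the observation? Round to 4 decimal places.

By Bayes' theorem, P(k | x) = w_k f_k(x) / Σ_j w_j f_j(x).
Component likelihoods at x = 1 photons:
  p_1 = e^(−1.31)·1.31^1/1! = 0.353464
  p_2 = e^(−3.81)·3.81^1/1! = 0.0843846
  p_3 = e^(−9.39)·9.39^1/1! = 0.000784586
  p_4 = e^(−12.97)·12.97^1/1! = 3.02093e-05
Prior × likelihood for each component:
  w_1·p_1 = 0.23 × 0.353464 = 0.0812968
  w_2·p_2 = 0.34 × 0.0843846 = 0.0286908
  w_3·p_3 = 0.22 × 0.000784586 = 0.000172609
  w_4·p_4 = 0.21 × 3.02093e-05 = 6.34395e-06
Sum: 0.0812968 + 0.0286908 + 0.000172609 + 6.34395e-06 = 0.110166
Responsibility of State 2: 0.0286908 / 0.110166 ≈ 0.2604

0.2604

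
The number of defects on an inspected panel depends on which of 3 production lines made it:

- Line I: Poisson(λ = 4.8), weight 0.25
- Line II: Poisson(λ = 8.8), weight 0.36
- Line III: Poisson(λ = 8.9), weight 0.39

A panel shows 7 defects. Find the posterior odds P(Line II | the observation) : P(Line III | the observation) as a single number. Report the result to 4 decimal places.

The posterior odds equal the prior odds times the likelihood ratio: (w_i/w_j)·(f_i(x)/f_j(x)).
Component likelihoods at x = 7 defects:
  L_I = 0.0958616
  L_II = 0.122224
  L_III = 0.119696
0.0440007 / 0.0466813 ≈ 0.9426

0.9426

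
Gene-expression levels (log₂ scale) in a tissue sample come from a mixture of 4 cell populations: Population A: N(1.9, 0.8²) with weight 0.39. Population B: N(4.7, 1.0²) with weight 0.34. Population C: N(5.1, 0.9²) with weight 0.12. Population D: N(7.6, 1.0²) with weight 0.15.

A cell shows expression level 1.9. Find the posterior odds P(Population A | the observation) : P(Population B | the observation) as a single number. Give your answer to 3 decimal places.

The posterior odds equal the prior odds times the likelihood ratio: (π_i/π_j)·(f_i(x)/f_j(x)).
Normal densities:
  f_A = (1/(0.8·√(2π)))·exp(−(1.9−1.9)²/(2·0.8²)) = 0.498678·exp(-0.00000) = 0.498678
  f_B = (1/(1.0·√(2π)))·exp(−(1.9−4.7)²/(2·1.0²)) = 0.398942·exp(-3.92000) = 0.00791545
  f_C = (1/(0.9·√(2π)))·exp(−(1.9−5.1)²/(2·0.9²)) = 0.443269·exp(-6.32099) = 0.000797072
  f_D = (1/(1.0·√(2π)))·exp(−(1.9−7.6)²/(2·1.0²)) = 0.398942·exp(-16.24500) = 3.51396e-08
0.194484 / 0.00269125 ≈ 72.265

72.265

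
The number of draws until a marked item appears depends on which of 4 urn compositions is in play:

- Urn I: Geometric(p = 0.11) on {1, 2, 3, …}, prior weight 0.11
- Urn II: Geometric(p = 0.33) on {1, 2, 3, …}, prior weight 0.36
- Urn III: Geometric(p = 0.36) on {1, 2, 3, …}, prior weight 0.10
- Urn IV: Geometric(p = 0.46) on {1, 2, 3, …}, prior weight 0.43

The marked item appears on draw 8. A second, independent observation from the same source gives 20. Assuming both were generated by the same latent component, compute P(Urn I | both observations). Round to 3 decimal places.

0.980

P(component k | x) = P(Z=k)·f_k(x) / marginal(x), where marginal(x) = Σ_j P(Z=j)·f_j(x).
Since both observations come from the same component, the likelihood for component k is f_k(x₁)·f_k(x₂).
  L_I = [0.0486545] × [0.0120172] = 0.00058469
  L_II = [0.0200003] × [0.000163657] = 3.2732e-06
  L_III = [0.015833] × [7.47691e-05] = 1.18382e-06
  L_IV = [0.00615906] × [3.78651e-06] = 2.33213e-08
Prior × likelihood for each component:
  P(Z=I)·L_I = 0.11 × 0.00058469 = 6.43159e-05
  P(Z=II)·L_II = 0.36 × 3.2732e-06 = 1.17835e-06
  P(Z=III)·L_III = 0.10 × 1.18382e-06 = 1.18382e-07
  P(Z=IV)·L_IV = 0.43 × 2.33213e-08 = 1.00282e-08
Marginal: 6.43159e-05 + 1.17835e-06 + 1.18382e-07 + 1.00282e-08 = 6.56226e-05
P(Urn I | x₁,x₂) ≈ 0.980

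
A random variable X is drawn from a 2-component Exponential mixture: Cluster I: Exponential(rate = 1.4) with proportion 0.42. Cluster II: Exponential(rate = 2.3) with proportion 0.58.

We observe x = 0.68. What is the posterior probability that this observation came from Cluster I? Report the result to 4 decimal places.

0.4484

P(component k | x) = π_k·f_k(x) / marginal(x), where marginal(x) = Σ_j π_j·f_j(x).
Component likelihoods at x = 0.68:
  p_I = 0.540356
  p_II = 0.481384
Unnormalised posteriors:
  π_I·p_I = 0.42 × 0.540356 = 0.226949
  π_II·p_II = 0.58 × 0.481384 = 0.279202
Denominator: 0.226949 + 0.279202 = 0.506152
P(Cluster I | the observation) ≈ 0.4484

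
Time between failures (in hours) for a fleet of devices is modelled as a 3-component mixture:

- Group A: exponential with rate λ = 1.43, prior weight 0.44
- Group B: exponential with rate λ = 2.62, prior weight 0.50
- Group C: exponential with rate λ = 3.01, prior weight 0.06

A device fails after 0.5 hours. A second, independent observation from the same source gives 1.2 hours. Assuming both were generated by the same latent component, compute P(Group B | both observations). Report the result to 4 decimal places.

0.3264

By Bayes' theorem, P(k | x) = w_k f_k(x) / Σ_j w_j f_j(x).
Since both observations come from the same component, the likelihood for component k is f_k(x₁)·f_k(x₂).
  f_A = [0.699545] × [0.257091] = 0.179847
  f_B = [0.706929] × [0.112948] = 0.0798463
  f_C = [0.668272] × [0.0812634] = 0.054306
Multiply by the mixture weights:
  w_A·f_A = 0.44 × 0.179847 = 0.0791325
  w_B·f_B = 0.50 × 0.0798463 = 0.0399232
  w_C·f_C = 0.06 × 0.054306 = 0.00325836
Evidence: 0.0791325 + 0.0399232 + 0.00325836 = 0.122314
So the posterior for Group B is 0.0399232 / 0.122314 ≈ 0.3264.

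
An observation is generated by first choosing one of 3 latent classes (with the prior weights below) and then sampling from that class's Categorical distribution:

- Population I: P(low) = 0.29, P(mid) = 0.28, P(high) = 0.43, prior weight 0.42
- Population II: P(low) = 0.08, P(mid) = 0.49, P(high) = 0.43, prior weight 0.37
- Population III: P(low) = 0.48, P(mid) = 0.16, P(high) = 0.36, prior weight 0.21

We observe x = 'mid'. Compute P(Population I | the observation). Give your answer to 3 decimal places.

By Bayes' theorem, P(k | x) = π_k f_k(x) / Σ_j π_j f_j(x).
Categorical probabilities:
  f_I = 0.28
  f_II = 0.49
  f_III = 0.16
Weight by the priors:
  π_I·f_I = 0.42 × 0.28 = 0.1176
  π_II·f_II = 0.37 × 0.49 = 0.1813
  π_III·f_III = 0.21 × 0.16 = 0.0336
Denominator: 0.1176 + 0.1813 + 0.0336 = 0.3325
So the posterior for Population I is 0.1176 / 0.3325 ≈ 0.354.

0.354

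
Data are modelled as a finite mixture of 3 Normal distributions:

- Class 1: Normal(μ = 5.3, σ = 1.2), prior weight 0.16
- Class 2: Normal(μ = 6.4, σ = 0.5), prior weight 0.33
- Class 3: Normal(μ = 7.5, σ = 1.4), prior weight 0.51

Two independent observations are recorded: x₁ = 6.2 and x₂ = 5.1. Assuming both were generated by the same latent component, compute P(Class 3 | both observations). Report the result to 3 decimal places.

P(component k | x) = P(Z=k)·f_k(x) / marginal(x), where marginal(x) = Σ_j P(Z=j)·f_j(x).
Since both observations come from the same component, the likelihood for component k is f_k(x₁)·f_k(x₂).
  L_1 = [(1/(1.2·√(2π)))·exp(−(6.2−5.3)²/(2·1.2²)) = 0.332452·exp(-0.28125) = 0.250948] × [0.327866] = 0.0822774
  L_2 = [(1/(0.5·√(2π)))·exp(−(6.2−6.4)²/(2·0.5²)) = 0.797885·exp(-0.08000) = 0.73654] × [0.0271659] = 0.0200088
  L_3 = [(1/(1.4·√(2π)))·exp(−(6.2−7.5)²/(2·1.4²)) = 0.284959·exp(-0.43112) = 0.18516] × [0.0655594] = 0.012139
Multiply by the mixture weights:
  P(Z=1)·L_1 = 0.16 × 0.0822774 = 0.0131644
  P(Z=2)·L_2 = 0.33 × 0.0200088 = 0.00660291
  P(Z=3)·L_3 = 0.51 × 0.012139 = 0.00619089
Sum: 0.0131644 + 0.00660291 + 0.00619089 = 0.0259582
Responsibility of Class 3: 0.00619089 / 0.0259582 ≈ 0.238

0.238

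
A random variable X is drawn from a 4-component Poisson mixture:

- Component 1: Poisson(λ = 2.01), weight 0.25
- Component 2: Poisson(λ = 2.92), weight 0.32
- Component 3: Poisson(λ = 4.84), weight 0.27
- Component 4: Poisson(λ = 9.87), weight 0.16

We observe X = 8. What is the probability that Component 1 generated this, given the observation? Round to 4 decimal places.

The responsibility of component k is π_k f_k(x) divided by Σ_j π_j f_j(x).
Poisson probabilities:
  f_1 = e^(−2.01)·2.01^8/8! = 0.000885352
  f_2 = e^(−2.92)·2.92^8/8! = 0.00706972
  f_3 = e^(−4.84)·4.84^8/8! = 0.0590551
  f_4 = e^(−9.87)·9.87^8/8! = 0.115486
Unnormalised posteriors:
  π_1·f_1 = 0.25 × 0.000885352 = 0.000221338
  π_2·f_2 = 0.32 × 0.00706972 = 0.00226231
  π_3·f_3 = 0.27 × 0.0590551 = 0.0159449
  π_4·f_4 = 0.16 × 0.115486 = 0.0184778
Marginal: 0.000221338 + 0.00226231 + 0.0159449 + 0.0184778 = 0.0369063
P(Component 1 | x) ≈ 0.0060

0.0060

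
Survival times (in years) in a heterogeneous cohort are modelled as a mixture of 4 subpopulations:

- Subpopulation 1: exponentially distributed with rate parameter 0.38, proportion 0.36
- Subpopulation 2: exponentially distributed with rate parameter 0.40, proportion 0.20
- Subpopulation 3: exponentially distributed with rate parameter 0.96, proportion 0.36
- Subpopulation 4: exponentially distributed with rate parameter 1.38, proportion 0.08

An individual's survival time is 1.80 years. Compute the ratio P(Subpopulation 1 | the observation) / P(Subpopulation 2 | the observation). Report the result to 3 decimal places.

1.773

Posterior odds = (π_i f_i(x)) / (π_j f_j(x)); the normalising sum cancels.
Exponential densities:
  L_1 = 0.38·e^(−0.38·1.80) = 0.38·e^(−0.6840) = 0.191746
  L_2 = 0.40·e^(−0.40·1.80) = 0.40·e^(−0.7200) = 0.194701
  L_3 = 0.96·e^(−0.96·1.80) = 0.96·e^(−1.7280) = 0.170534
  L_4 = 1.38·e^(−1.38·1.80) = 1.38·e^(−2.4840) = 0.115104
Odds = (0.36/0.20) × (0.191746/0.194701) = 1.8 × 0.984823 ≈ 1.773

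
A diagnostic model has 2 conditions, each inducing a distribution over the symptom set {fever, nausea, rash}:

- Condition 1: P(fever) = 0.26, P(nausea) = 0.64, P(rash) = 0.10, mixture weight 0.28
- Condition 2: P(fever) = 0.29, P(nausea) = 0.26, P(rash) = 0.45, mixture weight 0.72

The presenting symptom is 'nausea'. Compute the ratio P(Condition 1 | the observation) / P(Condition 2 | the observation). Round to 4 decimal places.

0.9573

The posterior odds equal the prior odds times the likelihood ratio: (P(Z=i)/P(Z=j))·(f_i(x)/f_j(x)).
Component likelihoods at x = 'nausea':
  p_1 = P(nausea | comp) = 0.64
  p_2 = P(nausea | comp) = 0.26
Odds = (0.28/0.72) × (0.64/0.26) = 0.388889 × 2.46154 ≈ 0.9573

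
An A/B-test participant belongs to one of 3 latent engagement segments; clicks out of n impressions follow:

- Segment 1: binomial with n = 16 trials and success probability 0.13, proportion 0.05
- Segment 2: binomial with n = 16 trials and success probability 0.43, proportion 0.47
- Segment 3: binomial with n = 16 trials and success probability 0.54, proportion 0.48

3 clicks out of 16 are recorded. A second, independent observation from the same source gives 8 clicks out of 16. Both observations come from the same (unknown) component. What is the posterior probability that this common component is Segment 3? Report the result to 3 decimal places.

By Bayes' theorem, P(k | x) = w_k f_k(x) / Σ_j w_j f_j(x).
Since both observations come from the same component, the likelihood for component k is f_k(x₁)·f_k(x₂).
  f_1 = [C(16,3)·0.13^3·0.87^13 = 560·0.002197·0.163588 = 0.201265] × [0.000344572] = 6.93502e-05
  f_2 = [C(16,3)·0.43^3·0.57^13 = 560·0.079507·0.00067046 = 0.0298515] × [0.16762] = 0.0050037
  f_3 = [C(16,3)·0.54^3·0.46^13 = 560·0.157464·4.12907e-05 = 0.003641] × [0.186548] = 0.000679223
Prior × likelihood for each component:
  w_1·f_1 = 0.05 × 6.93502e-05 = 3.46751e-06
  w_2·f_2 = 0.47 × 0.0050037 = 0.00235174
  w_3·f_3 = 0.48 × 0.000679223 = 0.000326027
Sum: 3.46751e-06 + 0.00235174 + 0.000326027 = 0.00268124
P(Segment 3 | x₁,x₂) ≈ 0.122

0.122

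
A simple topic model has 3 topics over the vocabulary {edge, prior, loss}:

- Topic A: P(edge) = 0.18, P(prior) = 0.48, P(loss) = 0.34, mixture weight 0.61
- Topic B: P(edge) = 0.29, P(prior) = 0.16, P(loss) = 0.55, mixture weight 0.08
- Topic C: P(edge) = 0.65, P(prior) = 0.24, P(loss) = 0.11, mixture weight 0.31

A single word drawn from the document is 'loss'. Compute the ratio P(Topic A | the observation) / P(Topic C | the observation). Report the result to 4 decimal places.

Since P(k|x) ∝ P(Z=k) f_k(x), the posterior odds are P(Z=i) f_i(x) / (P(Z=j) f_j(x)).
Categorical probabilities:
  L_A = 0.34
  L_B = 0.55
  L_C = 0.11
Posterior odds = (P(Z=A)·L_A) / (P(Z=C)·L_C) = (0.61·0.34) / (0.31·0.11) = 0.2074 / 0.0341 ≈ 6.0821

6.0821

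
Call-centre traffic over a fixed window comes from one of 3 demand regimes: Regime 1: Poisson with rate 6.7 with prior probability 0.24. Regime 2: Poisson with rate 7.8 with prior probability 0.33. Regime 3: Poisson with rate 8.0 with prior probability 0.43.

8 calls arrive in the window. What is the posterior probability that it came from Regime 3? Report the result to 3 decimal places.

0.442

Apply Bayes' rule: the posterior for each component is proportional to its prior times its likelihood at x.
Evaluate each component's likelihood at the observed value:
  f_1 = 0.123967
  f_2 = 0.139232
  f_3 = 0.139587
Weight by the priors:
  w_1·f_1 = 0.24 × 0.123967 = 0.029752
  w_2·f_2 = 0.33 × 0.139232 = 0.0459466
  w_3·f_3 = 0.43 × 0.139587 = 0.0600222
Sum: 0.029752 + 0.0459466 + 0.0600222 = 0.135721
P(Regime 3 | 8 calls) ≈ 0.442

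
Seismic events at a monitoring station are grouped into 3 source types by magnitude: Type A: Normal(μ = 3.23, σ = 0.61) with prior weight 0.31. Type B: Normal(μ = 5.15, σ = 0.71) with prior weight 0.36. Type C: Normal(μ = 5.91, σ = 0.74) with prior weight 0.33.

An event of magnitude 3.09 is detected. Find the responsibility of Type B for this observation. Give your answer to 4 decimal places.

Posterior ∝ prior × likelihood, so P(k | x) ∝ P(Z=k) f_k(x); normalise over all components.
Component likelihoods at x = 3.09:
  p_A = 0.637004
  p_B = 0.00834967
  p_C = 0.000378622
Unnormalised posteriors:
  P(Z=A)·p_A = 0.31 × 0.637004 = 0.197471
  P(Z=B)·p_B = 0.36 × 0.00834967 = 0.00300588
  P(Z=C)·p_C = 0.33 × 0.000378622 = 0.000124945
Marginal: 0.197471 + 0.00300588 + 0.000124945 = 0.200602
Responsibility of Type B: 0.00300588 / 0.200602 ≈ 0.0150

0.0150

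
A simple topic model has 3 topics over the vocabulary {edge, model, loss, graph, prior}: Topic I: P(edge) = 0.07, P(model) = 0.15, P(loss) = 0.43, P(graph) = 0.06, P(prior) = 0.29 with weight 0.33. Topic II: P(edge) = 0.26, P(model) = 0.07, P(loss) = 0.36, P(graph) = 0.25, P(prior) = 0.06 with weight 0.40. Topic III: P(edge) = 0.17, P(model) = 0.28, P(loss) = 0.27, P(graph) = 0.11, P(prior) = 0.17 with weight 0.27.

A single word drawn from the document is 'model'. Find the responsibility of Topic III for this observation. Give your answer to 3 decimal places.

0.494

P(component k | x) = π_k·f_k(x) / marginal(x), where marginal(x) = Σ_j π_j·f_j(x).
Evaluate each component's likelihood at the observed value:
  f_I = P(model | comp) = 0.15
  f_II = P(model | comp) = 0.07
  f_III = P(model | comp) = 0.28
Multiply by the mixture weights:
  π_I·f_I = 0.33 × 0.15 = 0.0495
  π_II·f_II = 0.40 × 0.07 = 0.028
  π_III·f_III = 0.27 × 0.28 = 0.0756
Marginal: 0.0495 + 0.028 + 0.0756 = 0.1531
Responsibility of Topic III: 0.0756 / 0.1531 ≈ 0.494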